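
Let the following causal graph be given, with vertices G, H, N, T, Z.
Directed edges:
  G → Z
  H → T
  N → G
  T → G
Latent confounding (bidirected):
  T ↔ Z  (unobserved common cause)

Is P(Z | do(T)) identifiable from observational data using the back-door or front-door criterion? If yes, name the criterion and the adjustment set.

desc(T)\{T}={G,Z}; candidates ⊆ {H,N}.
T↔Z: latent back-door arc(s) into T.
size 0: {}; under {} T still reaches {H,Z} ∋ Z.
size 1: {H}, {N}; under {H} T still reaches {Z} ∋ Z.
size 2: {H,N}; under {H,N} T still reaches {Z} ∋ Z.
T↔Z cannot be blocked by any observed set — no back-door set.
{G}: (i) intercepts every directed T→Z path; (ii) no back-door T→{G}; (iii) {T} blocks every back-door {G}→Z. Front-door holds.
P(Z|do(T)) = Σ_{G} P(G|T) Σ_{T'} P(Z|G,T')P(T').

P(Z|do(T)): frontdoor, adjust for {G}.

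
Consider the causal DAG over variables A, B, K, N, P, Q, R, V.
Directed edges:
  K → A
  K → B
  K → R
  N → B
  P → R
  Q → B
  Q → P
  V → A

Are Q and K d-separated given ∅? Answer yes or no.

Yes — Q ⊥ K | ∅.

Bayes-Ball from Q | ∅ reaches {B,P,R}.
K ∉ reach(Q|∅) ⇒ Q ⊥ K | ∅.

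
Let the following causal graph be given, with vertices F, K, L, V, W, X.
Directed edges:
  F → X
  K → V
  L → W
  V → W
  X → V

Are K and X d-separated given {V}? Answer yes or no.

Bayes-Ball from K | {V} reaches {F,X}.
X ∈ reach(K|{V}) ⇒ K ⊥̸ X | {V}.

No — K and X are d-connected given {V}.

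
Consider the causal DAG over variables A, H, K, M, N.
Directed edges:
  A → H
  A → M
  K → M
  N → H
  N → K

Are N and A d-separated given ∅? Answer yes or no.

Yes — N ⊥ A | ∅.

Bayes-Ball from N | ∅ reaches {H,K,M}.
A ∉ reach(N|∅) ⇒ N ⊥ A | ∅.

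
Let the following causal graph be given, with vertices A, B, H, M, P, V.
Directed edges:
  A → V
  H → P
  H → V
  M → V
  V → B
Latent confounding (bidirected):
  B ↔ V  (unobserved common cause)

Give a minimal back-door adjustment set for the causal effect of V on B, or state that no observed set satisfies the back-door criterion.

desc(V)\{V}={B}; candidates ⊆ {A,H,M,P}.
V↔B: latent back-door arc(s) into V.
size 0: {}; under {} V still reaches {A,B,H,M,P} ∋ B.
size 1: {A}, {H}, {M} …(+1); under {A} V still reaches {B,H,M,P} ∋ B.
size 2: {A,H}, {A,M}, {A,P} …(+3); under {A,H} V still reaches {B,M} ∋ B.
V↔B cannot be blocked by any observed set — no back-door set.

V→B: no observed back-door set.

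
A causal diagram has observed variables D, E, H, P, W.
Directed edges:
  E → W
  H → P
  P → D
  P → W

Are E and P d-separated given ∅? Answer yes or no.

Bayes-Ball from E | ∅ reaches {W}.
P ∉ reach(E|∅) ⇒ E ⊥ P | ∅.

Yes — E ⊥ P | ∅.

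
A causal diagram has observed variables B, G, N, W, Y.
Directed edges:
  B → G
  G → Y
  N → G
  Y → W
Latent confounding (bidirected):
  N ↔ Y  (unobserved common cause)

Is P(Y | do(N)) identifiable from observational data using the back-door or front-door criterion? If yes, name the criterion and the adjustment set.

P(Y|do(N)): frontdoor, adjust for {G}.

desc(N)\{N}={G,W,Y}; candidates ⊆ {B}.
N↔Y: latent back-door arc(s) into N.
size 0: {}; under {} N still reaches {W,Y} ∋ Y.
size 1: {B}; under {B} N still reaches {W,Y} ∋ Y.
N↔Y cannot be blocked by any observed set — no back-door set.
{G}: (i) intercepts every directed N→Y path; (ii) no back-door N→{G}; (iii) {N} blocks every back-door {G}→Y. Front-door holds.
P(Y|do(N)) = Σ_{G} P(G|N) Σ_{N'} P(Y|G,N')P(N').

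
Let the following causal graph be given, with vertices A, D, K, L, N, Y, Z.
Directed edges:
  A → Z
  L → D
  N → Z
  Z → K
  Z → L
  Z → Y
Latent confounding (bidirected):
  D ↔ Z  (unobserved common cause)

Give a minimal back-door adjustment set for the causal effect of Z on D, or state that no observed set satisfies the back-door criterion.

Z→D: no observed back-door set.

desc(Z)\{Z}={D,K,L,Y}; candidates ⊆ {A,N}.
Z↔D: latent back-door arc(s) into Z.
size 0: {}; under {} Z still reaches {A,D,N} ∋ D.
size 1: {A}, {N}; under {A} Z still reaches {D,N} ∋ D.
size 2: {A,N}; under {A,N} Z still reaches {D} ∋ D.
Z↔D cannot be blocked by any observed set — no back-door set.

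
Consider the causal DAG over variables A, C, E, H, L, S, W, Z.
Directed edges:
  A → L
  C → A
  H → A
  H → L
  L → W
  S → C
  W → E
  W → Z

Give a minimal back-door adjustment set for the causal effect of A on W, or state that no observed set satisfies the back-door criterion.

A→W: minimal back-door set {H}.

desc(A)\{A}={E,L,W,Z}; candidates ⊆ {C,H,S}.
size 0: {}; under {} A still reaches {C,E,H,L,S,W,Z} ∋ W.
{H}: A⊥W given {H} in G with A→· removed — back-door holds.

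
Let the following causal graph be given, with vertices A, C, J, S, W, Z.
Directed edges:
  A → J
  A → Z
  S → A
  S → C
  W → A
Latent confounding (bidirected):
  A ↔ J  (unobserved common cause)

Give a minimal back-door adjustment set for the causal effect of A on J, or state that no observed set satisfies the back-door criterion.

A→J: no observed back-door set.

desc(A)\{A}={J,Z}; candidates ⊆ {C,S,W}.
A↔J: latent back-door arc(s) into A.
size 0: {}; under {} A still reaches {C,J,S,W} ∋ J.
size 1: {C}, {S}, {W}; under {C} A still reaches {J,S,W} ∋ J.
size 2: {C,S}, {C,W}, {S,W}; under {C,S} A still reaches {J,W} ∋ J.
A↔J cannot be blocked by any observed set — no back-door set.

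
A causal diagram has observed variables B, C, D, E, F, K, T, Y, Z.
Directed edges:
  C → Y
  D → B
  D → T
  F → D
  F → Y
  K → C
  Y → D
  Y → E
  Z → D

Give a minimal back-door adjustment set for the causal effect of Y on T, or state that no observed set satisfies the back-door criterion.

Y→T: minimal back-door set {F}.

desc(Y)\{Y}={B,D,E,T}; candidates ⊆ {C,F,K,Z}.
size 0: {}; under {} Y still reaches {B,C,D,F,K,T} ∋ T.
{F}: Y⊥T given {F} in G with Y→· removed — back-door holds.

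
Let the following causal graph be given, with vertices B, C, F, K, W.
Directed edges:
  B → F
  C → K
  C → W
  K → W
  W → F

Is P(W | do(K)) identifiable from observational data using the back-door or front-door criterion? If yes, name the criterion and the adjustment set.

P(W|do(K)): backdoor, adjust for {C}.

desc(K)\{K}={F,W}; candidates ⊆ {B,C}.
size 0: {}; under {} K still reaches {C,F,W} ∋ W.
{C}: K⊥W given {C} in G with K→· removed — back-door holds.
P(W|do(K)) = Σ_{C} P(W|K,C)·P(C).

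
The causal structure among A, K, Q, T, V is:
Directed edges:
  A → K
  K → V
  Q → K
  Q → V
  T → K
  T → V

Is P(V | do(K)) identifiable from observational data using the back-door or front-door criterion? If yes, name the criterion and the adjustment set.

P(V|do(K)): backdoor, adjust for {Q, T}.

desc(K)\{K}={V}; candidates ⊆ {A,Q,T}.
size 0: {}; under {} K still reaches {A,Q,T,V} ∋ V.
size 1: {A}, {Q}, {T}; under {A} K still reaches {Q,T,V} ∋ V.
{Q,T}: K⊥V given {Q,T} in G with K→· removed — back-door holds.
P(V|do(K)) = Σ_{Q,T} P(V|K,Q,T)·P(Q,T).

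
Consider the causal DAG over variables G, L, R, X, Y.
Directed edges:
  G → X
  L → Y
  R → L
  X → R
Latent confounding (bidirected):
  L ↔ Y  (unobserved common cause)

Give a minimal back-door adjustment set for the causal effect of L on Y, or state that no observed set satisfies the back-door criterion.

desc(L)\{L}={Y}; candidates ⊆ {G,R,X}.
L↔Y: latent back-door arc(s) into L.
size 0: {}; under {} L still reaches {G,R,X,Y} ∋ Y.
size 1: {G}, {R}, {X}; under {G} L still reaches {R,X,Y} ∋ Y.
size 2: {G,R}, {G,X}, {R,X}; under {G,R} L still reaches {Y} ∋ Y.
L↔Y cannot be blocked by any observed set — no back-door set.

L→Y: no observed back-door set.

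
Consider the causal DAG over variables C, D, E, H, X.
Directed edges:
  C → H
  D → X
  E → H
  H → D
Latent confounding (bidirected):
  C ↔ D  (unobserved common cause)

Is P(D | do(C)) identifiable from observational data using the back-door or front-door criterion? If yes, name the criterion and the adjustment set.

desc(C)\{C}={D,H,X}; candidates ⊆ {E}.
C↔D: latent back-door arc(s) into C.
size 0: {}; under {} C still reaches {D,X} ∋ D.
size 1: {E}; under {E} C still reaches {D,X} ∋ D.
C↔D cannot be blocked by any observed set — no back-door set.
{H}: (i) intercepts every directed C→D path; (ii) no back-door C→{H}; (iii) {C} blocks every back-door {H}→D. Front-door holds.
P(D|do(C)) = Σ_{H} P(H|C) Σ_{C'} P(D|H,C')P(C').

P(D|do(C)): frontdoor, adjust for {H}.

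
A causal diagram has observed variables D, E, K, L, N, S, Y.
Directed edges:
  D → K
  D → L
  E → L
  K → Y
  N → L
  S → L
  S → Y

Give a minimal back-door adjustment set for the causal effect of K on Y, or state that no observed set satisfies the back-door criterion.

K→Y: minimal back-door set ∅.

desc(K)\{K}={Y}; candidates ⊆ {D,E,L,N,S}.
∅: K⊥Y given ∅ in G with K→· removed — back-door holds.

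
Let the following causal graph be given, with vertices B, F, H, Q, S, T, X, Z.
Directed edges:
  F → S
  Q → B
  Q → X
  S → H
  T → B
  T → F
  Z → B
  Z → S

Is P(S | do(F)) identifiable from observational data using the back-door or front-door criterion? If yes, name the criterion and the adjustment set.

P(S|do(F)): backdoor, adjust for ∅.

desc(F)\{F}={H,S}; candidates ⊆ {B,Q,T,X,Z}.
∅: F⊥S given ∅ in G with F→· removed — back-door holds.
P(S|do(F)) = P(S|F) — no adjustment needed.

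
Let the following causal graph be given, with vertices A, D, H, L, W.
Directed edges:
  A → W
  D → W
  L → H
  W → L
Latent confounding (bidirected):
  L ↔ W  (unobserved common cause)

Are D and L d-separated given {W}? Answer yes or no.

Bayes-Ball from D | {W} reaches {A,H,L}.
L ∈ reach(D|{W}) ⇒ D ⊥̸ L | {W}.

No — D and L are d-connected given {W}.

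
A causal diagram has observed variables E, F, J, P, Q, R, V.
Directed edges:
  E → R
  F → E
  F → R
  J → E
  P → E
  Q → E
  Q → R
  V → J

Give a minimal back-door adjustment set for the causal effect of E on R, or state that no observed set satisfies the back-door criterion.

desc(E)\{E}={R}; candidates ⊆ {F,J,P,Q,V}.
size 0: {}; under {} E still reaches {F,J,P,Q,R,V} ∋ R.
size 1: {F}, {J}, {P} …(+2); under {F} E still reaches {J,P,Q,R,V} ∋ R.
{F,Q}: E⊥R given {F,Q} in G with E→· removed — back-door holds.

E→R: minimal back-door set {F, Q}.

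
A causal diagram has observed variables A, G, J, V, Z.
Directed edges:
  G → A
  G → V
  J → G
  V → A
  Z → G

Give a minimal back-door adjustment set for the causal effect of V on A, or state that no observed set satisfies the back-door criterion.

V→A: minimal back-door set {G}.

desc(V)\{V}={A}; candidates ⊆ {G,J,Z}.
size 0: {}; under {} V still reaches {A,G,J,Z} ∋ A.
{G}: V⊥A given {G} in G with V→· removed — back-door holds.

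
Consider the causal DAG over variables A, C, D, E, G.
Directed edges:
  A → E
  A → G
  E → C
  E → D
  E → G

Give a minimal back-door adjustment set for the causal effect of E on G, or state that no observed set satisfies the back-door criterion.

E→G: minimal back-door set {A}.

desc(E)\{E}={C,D,G}; candidates ⊆ {A}.
size 0: {}; under {} E still reaches {A,G} ∋ G.
{A}: E⊥G given {A} in G with E→· removed — back-door holds.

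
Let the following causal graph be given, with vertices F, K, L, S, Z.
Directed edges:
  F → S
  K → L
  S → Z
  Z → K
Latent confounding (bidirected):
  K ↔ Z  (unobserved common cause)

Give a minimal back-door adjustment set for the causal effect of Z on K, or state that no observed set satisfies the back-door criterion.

Z→K: no observed back-door set.

desc(Z)\{Z}={K,L}; candidates ⊆ {F,S}.
Z↔K: latent back-door arc(s) into Z.
size 0: {}; under {} Z still reaches {F,K,L,S} ∋ K.
size 1: {F}, {S}; under {F} Z still reaches {K,L,S} ∋ K.
size 2: {F,S}; under {F,S} Z still reaches {K,L} ∋ K.
Z↔K cannot be blocked by any observed set — no back-door set.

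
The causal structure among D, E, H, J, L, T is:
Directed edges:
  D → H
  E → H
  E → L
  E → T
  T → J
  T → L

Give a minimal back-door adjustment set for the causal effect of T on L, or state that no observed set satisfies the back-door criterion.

T→L: minimal back-door set {E}.

desc(T)\{T}={J,L}; candidates ⊆ {D,E,H}.
size 0: {}; under {} T still reaches {E,H,L} ∋ L.
{E}: T⊥L given {E} in G with T→· removed — back-door holds.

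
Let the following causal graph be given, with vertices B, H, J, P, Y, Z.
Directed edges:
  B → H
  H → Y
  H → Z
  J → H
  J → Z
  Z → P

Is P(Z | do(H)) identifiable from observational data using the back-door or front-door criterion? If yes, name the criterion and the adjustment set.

desc(H)\{H}={P,Y,Z}; candidates ⊆ {B,J}.
size 0: {}; under {} H still reaches {B,J,P,Z} ∋ Z.
{J}: H⊥Z given {J} in G with H→· removed — back-door holds.
P(Z|do(H)) = Σ_{J} P(Z|H,J)·P(J).

P(Z|do(H)): backdoor, adjust for {J}.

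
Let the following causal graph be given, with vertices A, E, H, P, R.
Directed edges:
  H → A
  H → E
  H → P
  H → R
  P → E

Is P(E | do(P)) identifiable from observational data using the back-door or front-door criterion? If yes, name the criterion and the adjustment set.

desc(P)\{P}={E}; candidates ⊆ {A,H,R}.
size 0: {}; under {} P still reaches {A,E,H,R} ∋ E.
{H}: P⊥E given {H} in G with P→· removed — back-door holds.
P(E|do(P)) = Σ_{H} P(E|P,H)·P(H).

P(E|do(P)): backdoor, adjust for {H}.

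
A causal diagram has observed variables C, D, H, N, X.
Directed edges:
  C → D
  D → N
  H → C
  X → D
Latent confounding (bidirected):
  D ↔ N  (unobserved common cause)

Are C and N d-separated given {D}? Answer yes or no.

Bayes-Ball from C | {D} reaches {H,N,X}.
N ∈ reach(C|{D}) ⇒ C ⊥̸ N | {D}.

No — C and N are d-connected given {D}.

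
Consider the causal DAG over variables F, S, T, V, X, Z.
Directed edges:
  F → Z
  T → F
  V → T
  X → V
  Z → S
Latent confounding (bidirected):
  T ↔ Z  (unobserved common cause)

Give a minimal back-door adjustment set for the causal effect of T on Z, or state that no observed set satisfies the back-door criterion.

desc(T)\{T}={F,S,Z}; candidates ⊆ {V,X}.
T↔Z: latent back-door arc(s) into T.
size 0: {}; under {} T still reaches {S,V,X,Z} ∋ Z.
size 1: {V}, {X}; under {V} T still reaches {S,Z} ∋ Z.
size 2: {V,X}; under {V,X} T still reaches {S,Z} ∋ Z.
T↔Z cannot be blocked by any observed set — no back-door set.

T→Z: no observed back-door set.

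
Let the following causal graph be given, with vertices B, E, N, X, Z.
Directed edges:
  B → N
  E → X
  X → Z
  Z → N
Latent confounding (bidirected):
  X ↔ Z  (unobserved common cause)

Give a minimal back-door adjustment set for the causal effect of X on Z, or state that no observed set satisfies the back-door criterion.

desc(X)\{X}={N,Z}; candidates ⊆ {B,E}.
X↔Z: latent back-door arc(s) into X.
size 0: {}; under {} X still reaches {E,N,Z} ∋ Z.
size 1: {B}, {E}; under {B} X still reaches {E,N,Z} ∋ Z.
size 2: {B,E}; under {B,E} X still reaches {N,Z} ∋ Z.
X↔Z cannot be blocked by any observed set — no back-door set.

X→Z: no observed back-door set.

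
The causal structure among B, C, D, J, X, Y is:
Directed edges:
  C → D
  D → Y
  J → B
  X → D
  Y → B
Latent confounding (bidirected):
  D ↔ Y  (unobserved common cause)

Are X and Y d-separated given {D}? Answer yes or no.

Bayes-Ball from X | {D} reaches {B,C,Y}.
Y ∈ reach(X|{D}) ⇒ X ⊥̸ Y | {D}.

No — X and Y are d-connected given {D}.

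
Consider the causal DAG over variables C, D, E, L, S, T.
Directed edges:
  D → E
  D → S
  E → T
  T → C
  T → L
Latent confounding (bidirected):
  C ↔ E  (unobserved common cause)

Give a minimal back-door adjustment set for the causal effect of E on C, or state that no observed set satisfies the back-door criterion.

E→C: no observed back-door set.

desc(E)\{E}={C,L,T}; candidates ⊆ {D,S}.
E↔C: latent back-door arc(s) into E.
size 0: {}; under {} E still reaches {C,D,S} ∋ C.
size 1: {D}, {S}; under {D} E still reaches {C} ∋ C.
size 2: {D,S}; under {D,S} E still reaches {C} ∋ C.
E↔C cannot be blocked by any observed set — no back-door set.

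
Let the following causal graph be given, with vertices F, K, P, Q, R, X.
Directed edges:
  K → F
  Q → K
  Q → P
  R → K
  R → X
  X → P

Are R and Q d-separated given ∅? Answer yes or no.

Bayes-Ball from R | ∅ reaches {F,K,P,X}.
Q ∉ reach(R|∅) ⇒ R ⊥ Q | ∅.

Yes — R ⊥ Q | ∅.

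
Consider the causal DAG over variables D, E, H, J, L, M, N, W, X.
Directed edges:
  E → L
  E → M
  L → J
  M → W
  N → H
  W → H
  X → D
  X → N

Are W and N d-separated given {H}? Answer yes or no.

Bayes-Ball from W | {H} reaches {D,E,J,L,M,N,X}.
N ∈ reach(W|{H}) ⇒ W ⊥̸ N | {H}.

No — W and N are d-connected given {H}.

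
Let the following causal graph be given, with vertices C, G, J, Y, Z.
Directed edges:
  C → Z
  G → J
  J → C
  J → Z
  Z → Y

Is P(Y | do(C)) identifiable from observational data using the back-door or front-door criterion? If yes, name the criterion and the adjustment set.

P(Y|do(C)): backdoor, adjust for {J}.

desc(C)\{C}={Y,Z}; candidates ⊆ {G,J}.
size 0: {}; under {} C still reaches {G,J,Y,Z} ∋ Y.
{J}: C⊥Y given {J} in G with C→· removed — back-door holds.
P(Y|do(C)) = Σ_{J} P(Y|C,J)·P(J).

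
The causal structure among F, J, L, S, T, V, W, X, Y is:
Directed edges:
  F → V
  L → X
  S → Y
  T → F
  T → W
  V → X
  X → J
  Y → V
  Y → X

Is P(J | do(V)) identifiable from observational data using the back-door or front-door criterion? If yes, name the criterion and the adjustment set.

P(J|do(V)): backdoor, adjust for {Y}.

desc(V)\{V}={J,X}; candidates ⊆ {F,L,S,T,W,Y}.
size 0: {}; under {} V still reaches {F,J,S,T,W,X,Y} ∋ J.
{Y}: V⊥J given {Y} in G with V→· removed — back-door holds.
P(J|do(V)) = Σ_{Y} P(J|V,Y)·P(Y).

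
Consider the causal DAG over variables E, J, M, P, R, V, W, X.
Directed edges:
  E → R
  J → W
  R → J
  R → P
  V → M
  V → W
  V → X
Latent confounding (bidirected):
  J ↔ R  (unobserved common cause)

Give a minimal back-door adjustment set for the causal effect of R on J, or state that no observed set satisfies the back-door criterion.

desc(R)\{R}={J,P,W}; candidates ⊆ {E,M,V,X}.
R↔J: latent back-door arc(s) into R.
size 0: {}; under {} R still reaches {E,J,W} ∋ J.
size 1: {E}, {M}, {V} …(+1); under {E} R still reaches {J,W} ∋ J.
size 2: {E,M}, {E,V}, {E,X} …(+3); under {E,M} R still reaches {J,W} ∋ J.
R↔J cannot be blocked by any observed set — no back-door set.

R→J: no observed back-door set.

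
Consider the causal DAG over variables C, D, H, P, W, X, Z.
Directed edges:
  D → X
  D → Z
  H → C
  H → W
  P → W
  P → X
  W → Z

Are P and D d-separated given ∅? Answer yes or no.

Yes — P ⊥ D | ∅.

Bayes-Ball from P | ∅ reaches {W,X,Z}.
D ∉ reach(P|∅) ⇒ P ⊥ D | ∅.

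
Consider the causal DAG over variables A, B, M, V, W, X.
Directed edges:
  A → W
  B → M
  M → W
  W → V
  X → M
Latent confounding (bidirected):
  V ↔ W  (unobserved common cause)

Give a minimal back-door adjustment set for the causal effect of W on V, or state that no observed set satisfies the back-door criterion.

desc(W)\{W}={V}; candidates ⊆ {A,B,M,X}.
W↔V: latent back-door arc(s) into W.
size 0: {}; under {} W still reaches {A,B,M,V,X} ∋ V.
size 1: {A}, {B}, {M} …(+1); under {A} W still reaches {B,M,V,X} ∋ V.
size 2: {A,B}, {A,M}, {A,X} …(+3); under {A,B} W still reaches {M,V,X} ∋ V.
W↔V cannot be blocked by any observed set — no back-door set.

W→V: no observed back-door set.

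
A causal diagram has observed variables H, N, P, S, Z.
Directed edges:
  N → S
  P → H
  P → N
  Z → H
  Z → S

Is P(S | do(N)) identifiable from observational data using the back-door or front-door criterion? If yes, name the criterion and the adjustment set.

desc(N)\{N}={S}; candidates ⊆ {H,P,Z}.
∅: N⊥S given ∅ in G with N→· removed — back-door holds.
P(S|do(N)) = P(S|N) — no adjustment needed.

P(S|do(N)): backdoor, adjust for ∅.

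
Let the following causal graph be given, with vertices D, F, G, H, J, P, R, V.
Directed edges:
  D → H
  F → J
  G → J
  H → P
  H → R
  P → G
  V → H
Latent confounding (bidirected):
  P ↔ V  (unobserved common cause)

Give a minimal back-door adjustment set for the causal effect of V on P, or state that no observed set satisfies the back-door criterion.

desc(V)\{V}={G,H,J,P,R}; candidates ⊆ {D,F}.
V↔P: latent back-door arc(s) into V.
size 0: {}; under {} V still reaches {G,J,P} ∋ P.
size 1: {D}, {F}; under {D} V still reaches {G,J,P} ∋ P.
size 2: {D,F}; under {D,F} V still reaches {G,J,P} ∋ P.
V↔P cannot be blocked by any observed set — no back-door set.

V→P: no observed back-door set.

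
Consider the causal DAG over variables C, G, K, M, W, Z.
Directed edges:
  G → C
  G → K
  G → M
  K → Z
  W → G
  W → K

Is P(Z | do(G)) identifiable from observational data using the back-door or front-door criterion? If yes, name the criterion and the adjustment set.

desc(G)\{G}={C,K,M,Z}; candidates ⊆ {W}.
size 0: {}; under {} G still reaches {K,W,Z} ∋ Z.
{W}: G⊥Z given {W} in G with G→· removed — back-door holds.
P(Z|do(G)) = Σ_{W} P(Z|G,W)·P(W).

P(Z|do(G)): backdoor, adjust for {W}.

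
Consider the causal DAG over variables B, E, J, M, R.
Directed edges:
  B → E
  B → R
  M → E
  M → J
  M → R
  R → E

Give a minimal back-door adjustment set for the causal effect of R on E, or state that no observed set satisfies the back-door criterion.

desc(R)\{R}={E}; candidates ⊆ {B,J,M}.
size 0: {}; under {} R still reaches {B,E,J,M} ∋ E.
size 1: {B}, {J}, {M}; under {B} R still reaches {E,J,M} ∋ E.
{B,M}: R⊥E given {B,M} in G with R→· removed — back-door holds.

R→E: minimal back-door set {B, M}.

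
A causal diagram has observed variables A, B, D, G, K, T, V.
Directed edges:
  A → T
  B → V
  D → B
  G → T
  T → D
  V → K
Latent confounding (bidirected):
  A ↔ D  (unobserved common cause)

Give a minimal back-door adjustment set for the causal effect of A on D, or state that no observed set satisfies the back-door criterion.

A→D: no observed back-door set.

desc(A)\{A}={B,D,K,T,V}; candidates ⊆ {G}.
A↔D: latent back-door arc(s) into A.
size 0: {}; under {} A still reaches {B,D,K,V} ∋ D.
size 1: {G}; under {G} A still reaches {B,D,K,V} ∋ D.
A↔D cannot be blocked by any observed set — no back-door set.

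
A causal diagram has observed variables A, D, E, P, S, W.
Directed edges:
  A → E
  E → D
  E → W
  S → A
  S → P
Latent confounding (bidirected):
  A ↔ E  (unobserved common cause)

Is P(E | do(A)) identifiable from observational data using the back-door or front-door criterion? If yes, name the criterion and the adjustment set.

P(E|do(A)): not identifiable (no BD/FD set).

desc(A)\{A}={D,E,W}; candidates ⊆ {P,S}.
A↔E: latent back-door arc(s) into A.
size 0: {}; under {} A still reaches {D,E,P,S,W} ∋ E.
size 1: {P}, {S}; under {P} A still reaches {D,E,S,W} ∋ E.
size 2: {P,S}; under {P,S} A still reaches {D,E,W} ∋ E.
A↔E cannot be blocked by any observed set — no back-door set.
No mediator lies on a directed A→…→E path.
Neither criterion identifies P(E|do(A)) in this graph.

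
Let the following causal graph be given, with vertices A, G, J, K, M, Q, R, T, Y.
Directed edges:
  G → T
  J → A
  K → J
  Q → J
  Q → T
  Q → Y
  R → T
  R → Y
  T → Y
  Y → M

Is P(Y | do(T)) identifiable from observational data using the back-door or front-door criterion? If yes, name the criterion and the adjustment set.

P(Y|do(T)): backdoor, adjust for {Q, R}.

desc(T)\{T}={M,Y}; candidates ⊆ {A,G,J,K,Q,R}.
size 0: {}; under {} T still reaches {A,G,J,M,Q,R,Y} ∋ Y.
size 1: {A}, {G}, {J} …(+3); under {A} T still reaches {G,J,K,M,Q,R,Y} ∋ Y.
{Q,R}: T⊥Y given {Q,R} in G with T→· removed — back-door holds.
P(Y|do(T)) = Σ_{Q,R} P(Y|T,Q,R)·P(Q,R).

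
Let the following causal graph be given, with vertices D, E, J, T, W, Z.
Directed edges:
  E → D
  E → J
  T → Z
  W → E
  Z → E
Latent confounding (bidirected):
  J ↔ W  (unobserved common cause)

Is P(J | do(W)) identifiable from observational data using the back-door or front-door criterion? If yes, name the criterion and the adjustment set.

P(J|do(W)): frontdoor, adjust for {E}.

desc(W)\{W}={D,E,J}; candidates ⊆ {T,Z}.
W↔J: latent back-door arc(s) into W.
size 0: {}; under {} W still reaches {J} ∋ J.
size 1: {T}, {Z}; under {T} W still reaches {J} ∋ J.
size 2: {T,Z}; under {T,Z} W still reaches {J} ∋ J.
W↔J cannot be blocked by any observed set — no back-door set.
{E}: (i) intercepts every directed W→J path; (ii) no back-door W→{E}; (iii) {W} blocks every back-door {E}→J. Front-door holds.
P(J|do(W)) = Σ_{E} P(E|W) Σ_{W'} P(J|E,W')P(W').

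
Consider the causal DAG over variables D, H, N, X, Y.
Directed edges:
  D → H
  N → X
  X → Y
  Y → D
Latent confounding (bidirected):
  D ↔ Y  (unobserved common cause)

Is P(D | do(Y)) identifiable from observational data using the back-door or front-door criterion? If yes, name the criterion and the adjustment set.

P(D|do(Y)): not identifiable (no BD/FD set).

desc(Y)\{Y}={D,H}; candidates ⊆ {N,X}.
Y↔D: latent back-door arc(s) into Y.
size 0: {}; under {} Y still reaches {D,H,N,X} ∋ D.
size 1: {N}, {X}; under {N} Y still reaches {D,H,X} ∋ D.
size 2: {N,X}; under {N,X} Y still reaches {D,H} ∋ D.
Y↔D cannot be blocked by any observed set — no back-door set.
No mediator lies on a directed Y→…→D path.
Neither criterion identifies P(D|do(Y)) in this graph.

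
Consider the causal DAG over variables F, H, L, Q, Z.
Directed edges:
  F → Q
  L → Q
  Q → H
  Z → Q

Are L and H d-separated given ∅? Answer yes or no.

No — L and H are d-connected given ∅.

Bayes-Ball from L | ∅ reaches {H,Q}.
H ∈ reach(L|∅) ⇒ L ⊥̸ H | ∅.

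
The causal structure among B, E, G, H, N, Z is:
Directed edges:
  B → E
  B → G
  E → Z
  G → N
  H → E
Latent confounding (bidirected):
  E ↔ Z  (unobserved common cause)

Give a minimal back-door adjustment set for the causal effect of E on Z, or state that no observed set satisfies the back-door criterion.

desc(E)\{E}={Z}; candidates ⊆ {B,G,H,N}.
E↔Z: latent back-door arc(s) into E.
size 0: {}; under {} E still reaches {B,G,H,N,Z} ∋ Z.
size 1: {B}, {G}, {H} …(+1); under {B} E still reaches {H,Z} ∋ Z.
size 2: {B,G}, {B,H}, {B,N} …(+3); under {B,G} E still reaches {H,Z} ∋ Z.
E↔Z cannot be blocked by any observed set — no back-door set.

E→Z: no observed back-door set.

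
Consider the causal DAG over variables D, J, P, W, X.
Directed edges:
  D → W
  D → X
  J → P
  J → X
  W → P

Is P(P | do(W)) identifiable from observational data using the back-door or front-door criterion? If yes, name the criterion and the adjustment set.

desc(W)\{W}={P}; candidates ⊆ {D,J,X}.
∅: W⊥P given ∅ in G with W→· removed — back-door holds.
P(P|do(W)) = P(P|W) — no adjustment needed.

P(P|do(W)): backdoor, adjust for ∅.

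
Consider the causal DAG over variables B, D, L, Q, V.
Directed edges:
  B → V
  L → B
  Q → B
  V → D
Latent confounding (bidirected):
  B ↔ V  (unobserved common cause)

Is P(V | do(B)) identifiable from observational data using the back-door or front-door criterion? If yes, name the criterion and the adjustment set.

desc(B)\{B}={D,V}; candidates ⊆ {L,Q}.
B↔V: latent back-door arc(s) into B.
size 0: {}; under {} B still reaches {D,L,Q,V} ∋ V.
size 1: {L}, {Q}; under {L} B still reaches {D,Q,V} ∋ V.
size 2: {L,Q}; under {L,Q} B still reaches {D,V} ∋ V.
B↔V cannot be blocked by any observed set — no back-door set.
No mediator lies on a directed B→…→V path.
Neither criterion identifies P(V|do(B)) in this graph.

P(V|do(B)): not identifiable (no BD/FD set).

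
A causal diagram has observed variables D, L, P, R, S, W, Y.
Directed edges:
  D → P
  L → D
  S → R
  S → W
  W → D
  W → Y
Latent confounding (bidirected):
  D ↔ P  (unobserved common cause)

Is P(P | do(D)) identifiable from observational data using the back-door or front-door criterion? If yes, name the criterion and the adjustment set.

P(P|do(D)): not identifiable (no BD/FD set).

desc(D)\{D}={P}; candidates ⊆ {L,R,S,W,Y}.
D↔P: latent back-door arc(s) into D.
size 0: {}; under {} D still reaches {L,P,R,S,W,Y} ∋ P.
size 1: {L}, {R}, {S} …(+2); under {L} D still reaches {P,R,S,W,Y} ∋ P.
size 2: {L,R}, {L,S}, {L,W} …(+7); under {L,R} D still reaches {P,S,W,Y} ∋ P.
D↔P cannot be blocked by any observed set — no back-door set.
No mediator lies on a directed D→…→P path.
Neither criterion identifies P(P|do(D)) in this graph.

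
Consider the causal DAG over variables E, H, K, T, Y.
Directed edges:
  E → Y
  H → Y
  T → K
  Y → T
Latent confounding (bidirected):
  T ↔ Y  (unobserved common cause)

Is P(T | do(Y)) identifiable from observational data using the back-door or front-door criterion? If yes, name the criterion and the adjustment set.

P(T|do(Y)): not identifiable (no BD/FD set).

desc(Y)\{Y}={K,T}; candidates ⊆ {E,H}.
Y↔T: latent back-door arc(s) into Y.
size 0: {}; under {} Y still reaches {E,H,K,T} ∋ T.
size 1: {E}, {H}; under {E} Y still reaches {H,K,T} ∋ T.
size 2: {E,H}; under {E,H} Y still reaches {K,T} ∋ T.
Y↔T cannot be blocked by any observed set — no back-door set.
No mediator lies on a directed Y→…→T path.
Neither criterion identifies P(T|do(Y)) in this graph.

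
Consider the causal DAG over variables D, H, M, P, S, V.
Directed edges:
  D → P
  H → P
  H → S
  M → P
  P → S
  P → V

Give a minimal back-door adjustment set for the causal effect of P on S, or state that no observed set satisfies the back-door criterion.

desc(P)\{P}={S,V}; candidates ⊆ {D,H,M}.
size 0: {}; under {} P still reaches {D,H,M,S} ∋ S.
{H}: P⊥S given {H} in G with P→· removed — back-door holds.

P→S: minimal back-door set {H}.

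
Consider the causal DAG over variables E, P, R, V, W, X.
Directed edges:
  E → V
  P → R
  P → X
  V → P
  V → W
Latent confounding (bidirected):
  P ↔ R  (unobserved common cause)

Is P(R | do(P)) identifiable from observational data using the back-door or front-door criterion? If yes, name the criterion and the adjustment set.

P(R|do(P)): not identifiable (no BD/FD set).

desc(P)\{P}={R,X}; candidates ⊆ {E,V,W}.
P↔R: latent back-door arc(s) into P.
size 0: {}; under {} P still reaches {E,R,V,W} ∋ R.
size 1: {E}, {V}, {W}; under {E} P still reaches {R,V,W} ∋ R.
size 2: {E,V}, {E,W}, {V,W}; under {E,V} P still reaches {R} ∋ R.
P↔R cannot be blocked by any observed set — no back-door set.
No mediator lies on a directed P→…→R path.
Neither criterion identifies P(R|do(P)) in this graph.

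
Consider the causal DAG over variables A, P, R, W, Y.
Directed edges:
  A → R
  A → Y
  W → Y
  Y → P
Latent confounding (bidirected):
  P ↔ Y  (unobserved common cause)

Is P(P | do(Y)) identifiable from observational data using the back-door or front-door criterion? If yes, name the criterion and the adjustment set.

P(P|do(Y)): not identifiable (no BD/FD set).

desc(Y)\{Y}={P}; candidates ⊆ {A,R,W}.
Y↔P: latent back-door arc(s) into Y.
size 0: {}; under {} Y still reaches {A,P,R,W} ∋ P.
size 1: {A}, {R}, {W}; under {A} Y still reaches {P,W} ∋ P.
size 2: {A,R}, {A,W}, {R,W}; under {A,R} Y still reaches {P,W} ∋ P.
Y↔P cannot be blocked by any observed set — no back-door set.
No mediator lies on a directed Y→…→P path.
Neither criterion identifies P(P|do(Y)) in this graph.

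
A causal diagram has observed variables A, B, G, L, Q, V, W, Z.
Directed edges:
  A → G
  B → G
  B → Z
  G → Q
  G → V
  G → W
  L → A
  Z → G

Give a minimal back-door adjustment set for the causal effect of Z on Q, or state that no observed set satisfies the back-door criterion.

Z→Q: minimal back-door set {B}.

desc(Z)\{Z}={G,Q,V,W}; candidates ⊆ {A,B,L}.
size 0: {}; under {} Z still reaches {B,G,Q,V,W} ∋ Q.
{B}: Z⊥Q given {B} in G with Z→· removed — back-door holds.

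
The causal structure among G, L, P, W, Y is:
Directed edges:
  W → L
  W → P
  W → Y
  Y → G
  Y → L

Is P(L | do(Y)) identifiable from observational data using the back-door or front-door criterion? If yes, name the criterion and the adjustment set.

P(L|do(Y)): backdoor, adjust for {W}.

desc(Y)\{Y}={G,L}; candidates ⊆ {P,W}.
size 0: {}; under {} Y still reaches {L,P,W} ∋ L.
{W}: Y⊥L given {W} in G with Y→· removed — back-door holds.
P(L|do(Y)) = Σ_{W} P(L|Y,W)·P(W).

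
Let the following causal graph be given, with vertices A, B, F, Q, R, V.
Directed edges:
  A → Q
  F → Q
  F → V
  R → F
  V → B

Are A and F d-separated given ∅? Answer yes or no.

Yes — A ⊥ F | ∅.

Bayes-Ball from A | ∅ reaches {Q}.
F ∉ reach(A|∅) ⇒ A ⊥ F | ∅.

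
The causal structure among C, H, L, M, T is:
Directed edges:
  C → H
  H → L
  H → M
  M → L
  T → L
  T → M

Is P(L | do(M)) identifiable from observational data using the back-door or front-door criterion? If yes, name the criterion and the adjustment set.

desc(M)\{M}={L}; candidates ⊆ {C,H,T}.
size 0: {}; under {} M still reaches {C,H,L,T} ∋ L.
size 1: {C}, {H}, {T}; under {C} M still reaches {H,L,T} ∋ L.
{H,T}: M⊥L given {H,T} in G with M→· removed — back-door holds.
P(L|do(M)) = Σ_{H,T} P(L|M,H,T)·P(H,T).

P(L|do(M)): backdoor, adjust for {H, T}.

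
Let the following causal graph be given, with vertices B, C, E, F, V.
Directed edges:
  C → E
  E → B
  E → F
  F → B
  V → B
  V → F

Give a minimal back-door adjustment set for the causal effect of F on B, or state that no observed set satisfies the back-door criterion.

F→B: minimal back-door set {E, V}.

desc(F)\{F}={B}; candidates ⊆ {C,E,V}.
size 0: {}; under {} F still reaches {B,C,E,V} ∋ B.
size 1: {C}, {E}, {V}; under {C} F still reaches {B,E,V} ∋ B.
{E,V}: F⊥B given {E,V} in G with F→· removed — back-door holds.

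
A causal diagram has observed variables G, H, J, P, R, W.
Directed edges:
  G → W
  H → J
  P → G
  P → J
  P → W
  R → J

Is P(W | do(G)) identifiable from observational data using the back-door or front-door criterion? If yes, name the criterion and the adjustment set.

P(W|do(G)): backdoor, adjust for {P}.

desc(G)\{G}={W}; candidates ⊆ {H,J,P,R}.
size 0: {}; under {} G still reaches {J,P,W} ∋ W.
{P}: G⊥W given {P} in G with G→· removed — back-door holds.
P(W|do(G)) = Σ_{P} P(W|G,P)·P(P).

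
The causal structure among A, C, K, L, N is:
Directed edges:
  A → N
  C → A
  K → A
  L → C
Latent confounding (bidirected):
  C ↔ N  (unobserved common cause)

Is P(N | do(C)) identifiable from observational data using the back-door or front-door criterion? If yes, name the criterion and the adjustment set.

desc(C)\{C}={A,N}; candidates ⊆ {K,L}.
C↔N: latent back-door arc(s) into C.
size 0: {}; under {} C still reaches {L,N} ∋ N.
size 1: {K}, {L}; under {K} C still reaches {L,N} ∋ N.
size 2: {K,L}; under {K,L} C still reaches {N} ∋ N.
C↔N cannot be blocked by any observed set — no back-door set.
{A}: (i) intercepts every directed C→N path; (ii) no back-door C→{A}; (iii) {C} blocks every back-door {A}→N. Front-door holds.
P(N|do(C)) = Σ_{A} P(A|C) Σ_{C'} P(N|A,C')P(C').

P(N|do(C)): frontdoor, adjust for {A}.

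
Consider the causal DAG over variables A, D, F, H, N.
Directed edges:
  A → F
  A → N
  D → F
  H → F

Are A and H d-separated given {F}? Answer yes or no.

No — A and H are d-connected given {F}.

Bayes-Ball from A | {F} reaches {D,H,N}.
H ∈ reach(A|{F}) ⇒ A ⊥̸ H | {F}.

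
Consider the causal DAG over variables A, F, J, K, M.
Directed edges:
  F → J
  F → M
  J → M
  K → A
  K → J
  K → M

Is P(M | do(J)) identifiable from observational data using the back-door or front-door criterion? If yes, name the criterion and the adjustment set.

P(M|do(J)): backdoor, adjust for {F, K}.

desc(J)\{J}={M}; candidates ⊆ {A,F,K}.
size 0: {}; under {} J still reaches {A,F,K,M} ∋ M.
size 1: {A}, {F}, {K}; under {A} J still reaches {F,K,M} ∋ M.
{F,K}: J⊥M given {F,K} in G with J→· removed — back-door holds.
P(M|do(J)) = Σ_{F,K} P(M|J,F,K)·P(F,K).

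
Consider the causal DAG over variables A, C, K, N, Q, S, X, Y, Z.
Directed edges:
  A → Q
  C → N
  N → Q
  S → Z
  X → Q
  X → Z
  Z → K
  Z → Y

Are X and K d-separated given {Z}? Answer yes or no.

Bayes-Ball from X | {Z} reaches {Q,S}.
K ∉ reach(X|{Z}) ⇒ X ⊥ K | {Z}.

Yes — X ⊥ K | {Z}.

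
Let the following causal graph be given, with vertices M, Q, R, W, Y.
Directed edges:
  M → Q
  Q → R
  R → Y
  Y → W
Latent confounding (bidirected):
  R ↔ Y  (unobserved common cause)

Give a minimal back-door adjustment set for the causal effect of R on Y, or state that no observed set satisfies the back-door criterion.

desc(R)\{R}={W,Y}; candidates ⊆ {M,Q}.
R↔Y: latent back-door arc(s) into R.
size 0: {}; under {} R still reaches {M,Q,W,Y} ∋ Y.
size 1: {M}, {Q}; under {M} R still reaches {Q,W,Y} ∋ Y.
size 2: {M,Q}; under {M,Q} R still reaches {W,Y} ∋ Y.
R↔Y cannot be blocked by any observed set — no back-door set.

R→Y: no observed back-door set.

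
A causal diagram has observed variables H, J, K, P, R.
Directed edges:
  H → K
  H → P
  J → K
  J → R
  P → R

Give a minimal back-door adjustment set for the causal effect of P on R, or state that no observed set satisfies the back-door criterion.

desc(P)\{P}={R}; candidates ⊆ {H,J,K}.
∅: P⊥R given ∅ in G with P→· removed — back-door holds.

P→R: minimal back-door set ∅.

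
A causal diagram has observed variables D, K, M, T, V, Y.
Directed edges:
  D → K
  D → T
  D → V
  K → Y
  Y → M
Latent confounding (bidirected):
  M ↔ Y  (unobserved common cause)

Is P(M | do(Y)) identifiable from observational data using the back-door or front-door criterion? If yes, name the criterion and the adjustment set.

desc(Y)\{Y}={M}; candidates ⊆ {D,K,T,V}.
Y↔M: latent back-door arc(s) into Y.
size 0: {}; under {} Y still reaches {D,K,M,T,V} ∋ M.
size 1: {D}, {K}, {T} …(+1); under {D} Y still reaches {K,M} ∋ M.
size 2: {D,K}, {D,T}, {D,V} …(+3); under {D,K} Y still reaches {M} ∋ M.
Y↔M cannot be blocked by any observed set — no back-door set.
No mediator lies on a directed Y→…→M path.
Neither criterion identifies P(M|do(Y)) in this graph.

P(M|do(Y)): not identifiable (no BD/FD set).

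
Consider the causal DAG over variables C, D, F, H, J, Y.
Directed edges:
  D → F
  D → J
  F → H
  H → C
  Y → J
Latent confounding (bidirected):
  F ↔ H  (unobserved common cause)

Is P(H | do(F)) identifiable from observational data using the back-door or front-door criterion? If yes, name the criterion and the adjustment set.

desc(F)\{F}={C,H}; candidates ⊆ {D,J,Y}.
F↔H: latent back-door arc(s) into F.
size 0: {}; under {} F still reaches {C,D,H,J} ∋ H.
size 1: {D}, {J}, {Y}; under {D} F still reaches {C,H} ∋ H.
size 2: {D,J}, {D,Y}, {J,Y}; under {D,J} F still reaches {C,H} ∋ H.
F↔H cannot be blocked by any observed set — no back-door set.
No mediator lies on a directed F→…→H path.
Neither criterion identifies P(H|do(F)) in this graph.

P(H|do(F)): not identifiable (no BD/FD set).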